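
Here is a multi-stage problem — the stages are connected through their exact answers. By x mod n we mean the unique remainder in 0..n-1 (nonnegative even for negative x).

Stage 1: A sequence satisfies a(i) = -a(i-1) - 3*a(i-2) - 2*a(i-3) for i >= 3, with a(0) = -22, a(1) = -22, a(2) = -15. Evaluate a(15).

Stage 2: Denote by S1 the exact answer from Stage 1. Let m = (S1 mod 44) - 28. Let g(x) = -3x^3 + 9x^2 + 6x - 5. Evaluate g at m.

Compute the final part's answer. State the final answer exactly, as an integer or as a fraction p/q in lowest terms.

-4997

Stage 1: a(3) = -1*(-15) - 3*(-22) - 2*(-22) = 125; iterating: a(3)=125, a(4)=-36, a(5)=-309, a(6)=167, a(7)=832, a(8)=-715, a(9)=-2115, a(10)=2596, a(11)=5179, a(12)=-8737, a(13)=-11992, a(14)=27845, a(15)=25605; answer 25605
Stage 2: S1 = 25605; m = 13; -3*(13)^3 + 9*(13)^2 + 6*(13)^1 - 5 = (-6591) + (1521) + (78) + (-5) = -4997; answer -4997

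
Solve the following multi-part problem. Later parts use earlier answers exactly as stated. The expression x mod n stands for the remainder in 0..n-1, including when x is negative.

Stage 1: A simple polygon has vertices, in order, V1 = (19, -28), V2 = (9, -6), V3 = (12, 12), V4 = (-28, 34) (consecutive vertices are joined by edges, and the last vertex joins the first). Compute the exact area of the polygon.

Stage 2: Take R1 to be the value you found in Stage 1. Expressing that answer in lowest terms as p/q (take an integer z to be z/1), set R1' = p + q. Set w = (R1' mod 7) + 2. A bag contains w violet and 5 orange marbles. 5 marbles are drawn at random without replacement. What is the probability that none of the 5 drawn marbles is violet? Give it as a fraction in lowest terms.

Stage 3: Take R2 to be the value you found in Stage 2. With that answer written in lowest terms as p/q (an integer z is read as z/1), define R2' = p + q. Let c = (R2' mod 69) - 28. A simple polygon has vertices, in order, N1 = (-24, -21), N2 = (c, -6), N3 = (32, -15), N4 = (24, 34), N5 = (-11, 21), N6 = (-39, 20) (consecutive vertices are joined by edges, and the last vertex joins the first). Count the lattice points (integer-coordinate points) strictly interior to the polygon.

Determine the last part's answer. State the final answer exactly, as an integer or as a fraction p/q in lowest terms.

2331

Stage 1: cross terms: (19*-6 - 9*-28)=138, (9*12 - 12*-6)=180, (12*34 - -28*12)=744, (-28*-28 - 19*34)=138; twice the area = |1200| = 1200; area = 600; answer 600
Stage 2: R1 = 600; threaded value p + q = 601; w = 8; total draws C(13,5) = 1287; favorable C(5,5) = 1; P = 1/1287; answer 1/1287
Stage 3: R2 = 1/1287; threaded value p + q = 1288; c = 18; cross terms: (-24*-6 - 18*-21)=522, (18*-15 - 32*-6)=-78, (32*34 - 24*-15)=1448, (24*21 - -11*34)=878, (-11*20 - -39*21)=599, (-39*-21 - -24*20)=1299; twice the area = |4668| = 4668; area = 2334; boundary points = 3 + 1 + 1 + 1 + 1 + 1 = 8; strictly interior points = area - boundary/2 + 1 = 2331; answer 2331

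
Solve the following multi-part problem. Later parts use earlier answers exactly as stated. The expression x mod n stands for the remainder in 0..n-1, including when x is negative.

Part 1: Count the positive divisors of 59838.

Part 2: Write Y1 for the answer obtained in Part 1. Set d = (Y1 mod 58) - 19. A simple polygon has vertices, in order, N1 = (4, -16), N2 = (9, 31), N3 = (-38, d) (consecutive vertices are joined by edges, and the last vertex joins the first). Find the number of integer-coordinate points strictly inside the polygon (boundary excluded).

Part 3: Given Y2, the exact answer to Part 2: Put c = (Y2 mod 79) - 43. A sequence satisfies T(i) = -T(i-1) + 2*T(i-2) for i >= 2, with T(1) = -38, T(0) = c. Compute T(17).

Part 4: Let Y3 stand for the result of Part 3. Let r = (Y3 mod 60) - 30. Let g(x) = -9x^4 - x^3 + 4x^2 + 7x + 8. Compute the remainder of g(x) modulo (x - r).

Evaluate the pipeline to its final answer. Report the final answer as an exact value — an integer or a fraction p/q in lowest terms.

Part 1: 59838 = 2 * 3 * 9973; number of divisors = (1+1) * (1+1) * (1+1) = 8; answer 8
Part 2: Y1 = 8; d = -11; cross terms: (4*31 - 9*-16)=268, (9*-11 - -38*31)=1079, (-38*-16 - 4*-11)=652; twice the area = |1999| = 1999; area = 1999/2; boundary points = 1 + 1 + 1 = 3; strictly interior points = area - boundary/2 + 1 = 999; answer 999
Part 3: Y2 = 999; c = 8; T(2) = -1*(-38) + 2*(8) = 54; iterating: T(2)=54, T(3)=-130, T(4)=238, T(5)=-498, T(6)=974, T(7)=-1970, T(8)=3918, T(9)=-7858, T(10)=15694, T(11)=-31410, T(12)=62798, T(13)=-125618, T(14)=251214, T(15)=-502450, T(16)=1004878, T(17)=-2009778; answer -2009778
Part 4: Y3 = -2009778; r = 12; remainder = value at the root: -9*(12)^4 - 1*(12)^3 + 4*(12)^2 + 7*(12)^1 + 8 = (-186624) + (-1728) + (576) + (84) + (8) = -187684; answer -187684

-187684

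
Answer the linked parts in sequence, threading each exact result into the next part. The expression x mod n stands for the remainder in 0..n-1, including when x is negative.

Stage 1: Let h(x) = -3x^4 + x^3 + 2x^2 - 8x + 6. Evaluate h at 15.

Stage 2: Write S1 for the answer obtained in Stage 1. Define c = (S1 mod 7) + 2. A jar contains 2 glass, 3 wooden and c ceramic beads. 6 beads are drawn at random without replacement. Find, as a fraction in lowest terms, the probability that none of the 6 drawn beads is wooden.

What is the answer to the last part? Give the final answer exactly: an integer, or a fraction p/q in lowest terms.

Stage 1: -3*(15)^4 + 1*(15)^3 + 2*(15)^2 - 8*(15)^1 + 6 = (-151875) + (3375) + (450) + (-120) + (6) = -148164; answer -148164
Stage 2: S1 = -148164; c = 7; total draws C(12,6) = 924; favorable C(9,6) = 84; P = 1/11; answer 1/11

1/11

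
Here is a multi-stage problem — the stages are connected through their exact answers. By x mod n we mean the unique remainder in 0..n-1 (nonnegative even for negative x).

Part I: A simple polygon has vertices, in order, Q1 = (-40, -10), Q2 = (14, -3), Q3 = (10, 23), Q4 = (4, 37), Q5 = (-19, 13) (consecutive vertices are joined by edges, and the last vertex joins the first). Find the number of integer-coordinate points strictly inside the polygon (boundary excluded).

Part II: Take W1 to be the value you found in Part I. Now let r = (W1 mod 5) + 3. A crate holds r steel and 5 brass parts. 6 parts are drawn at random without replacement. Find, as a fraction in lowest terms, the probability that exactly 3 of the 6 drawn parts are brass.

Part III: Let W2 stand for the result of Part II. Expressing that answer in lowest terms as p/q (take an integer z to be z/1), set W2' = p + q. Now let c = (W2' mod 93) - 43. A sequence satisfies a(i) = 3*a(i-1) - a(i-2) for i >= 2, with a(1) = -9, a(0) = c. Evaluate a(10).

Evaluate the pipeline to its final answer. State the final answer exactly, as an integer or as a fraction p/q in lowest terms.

1131

Part I: cross terms: (-40*-3 - 14*-10)=260, (14*23 - 10*-3)=352, (10*37 - 4*23)=278, (4*13 - -19*37)=755, (-19*-10 - -40*13)=710; twice the area = |2355| = 2355; area = 2355/2; boundary points = 1 + 2 + 2 + 1 + 1 = 7; strictly interior points = area - boundary/2 + 1 = 1175; answer 1175
Part II: W1 = 1175; r = 3; total draws C(8,6) = 28; favorable C(5,3)*C(3,3) = 10; P = 5/14; answer 5/14
Part III: W2 = 5/14; threaded value p + q = 19; c = -24; a(2) = 3*(-9) - 1*(-24) = -3; iterating: a(2)=-3, a(3)=0, a(4)=3, a(5)=9, a(6)=24, a(7)=63, a(8)=165, a(9)=432, a(10)=1131; answer 1131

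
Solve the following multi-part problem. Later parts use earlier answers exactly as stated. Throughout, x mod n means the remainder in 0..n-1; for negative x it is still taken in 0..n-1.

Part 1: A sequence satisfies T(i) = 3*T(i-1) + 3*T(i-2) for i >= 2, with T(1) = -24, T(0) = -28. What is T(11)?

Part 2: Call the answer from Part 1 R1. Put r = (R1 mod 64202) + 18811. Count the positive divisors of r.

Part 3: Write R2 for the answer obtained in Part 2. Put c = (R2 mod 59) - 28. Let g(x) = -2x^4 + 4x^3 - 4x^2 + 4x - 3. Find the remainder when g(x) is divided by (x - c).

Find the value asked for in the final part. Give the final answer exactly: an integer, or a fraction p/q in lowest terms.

-987067

Part 1: T(2) = 3*(-24) + 3*(-28) = -156; iterating: T(2)=-156, T(3)=-540, T(4)=-2088, T(5)=-7884, T(6)=-29916, T(7)=-113400, T(8)=-429948, T(9)=-1630044, T(10)=-6179976, T(11)=-23430060; answer -23430060
Part 2: R1 = -23430060; r = 22481; 22481 is prime, so its only divisors are 1 and 22481; count = 2; answer 2
Part 3: R2 = 2; c = -26; remainder = value at the root: -2*(-26)^4 + 4*(-26)^3 - 4*(-26)^2 + 4*(-26)^1 - 3 = (-913952) + (-70304) + (-2704) + (-104) + (-3) = -987067; answer -987067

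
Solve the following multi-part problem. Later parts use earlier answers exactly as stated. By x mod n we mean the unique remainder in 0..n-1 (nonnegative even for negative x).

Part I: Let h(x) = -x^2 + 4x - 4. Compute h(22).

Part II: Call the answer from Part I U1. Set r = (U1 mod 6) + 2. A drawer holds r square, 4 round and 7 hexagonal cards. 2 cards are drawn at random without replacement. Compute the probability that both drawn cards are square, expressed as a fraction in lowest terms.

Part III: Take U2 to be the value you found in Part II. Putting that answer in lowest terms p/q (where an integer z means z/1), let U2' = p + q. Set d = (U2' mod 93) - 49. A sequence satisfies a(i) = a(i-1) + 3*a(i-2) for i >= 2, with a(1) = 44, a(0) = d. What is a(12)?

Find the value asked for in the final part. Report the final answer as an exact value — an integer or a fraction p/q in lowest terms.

174452

Part I: -1*(22)^2 + 4*(22)^1 - 4 = (-484) + (88) + (-4) = -400; answer -400
Part II: U1 = -400; r = 4; total draws C(15,2) = 105; favorable C(4,2) = 6; P = 2/35; answer 2/35
Part III: U2 = 2/35; threaded value p + q = 37; d = -12; a(2) = 1*(44) + 3*(-12) = 8; iterating: a(2)=8, a(3)=140, a(4)=164, a(5)=584, a(6)=1076, a(7)=2828, a(8)=6056, a(9)=14540, a(10)=32708, a(11)=76328, a(12)=174452; answer 174452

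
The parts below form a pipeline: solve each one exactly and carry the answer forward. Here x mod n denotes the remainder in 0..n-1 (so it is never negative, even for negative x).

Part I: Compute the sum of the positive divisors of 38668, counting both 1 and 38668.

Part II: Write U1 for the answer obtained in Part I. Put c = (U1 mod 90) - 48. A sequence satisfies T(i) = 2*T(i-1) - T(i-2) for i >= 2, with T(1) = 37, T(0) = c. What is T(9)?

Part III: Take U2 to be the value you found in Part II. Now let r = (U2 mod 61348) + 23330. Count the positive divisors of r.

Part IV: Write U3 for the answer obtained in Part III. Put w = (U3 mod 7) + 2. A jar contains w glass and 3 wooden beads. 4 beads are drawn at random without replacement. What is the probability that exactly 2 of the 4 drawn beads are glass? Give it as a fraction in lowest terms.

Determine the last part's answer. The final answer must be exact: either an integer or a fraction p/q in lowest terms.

Part I: 38668 = 2^2 * 7 * 1381; sigma = (1 + 2 + 4) * (1 + 7) * (1 + 1381) = 7 * 8 * 1382 = 77392; answer 77392
Part II: U1 = 77392; c = 34; T(2) = 2*(37) - 1*(34) = 40; iterating: T(2)=40, T(3)=43, T(4)=46, T(5)=49, T(6)=52, T(7)=55, T(8)=58, T(9)=61; answer 61
Part III: U2 = 61; r = 23391; 23391 = 3^2 * 23 * 113; number of divisors = (2+1) * (1+1) * (1+1) = 12; answer 12
Part IV: U3 = 12; w = 7; total draws C(10,4) = 210; favorable C(7,2)*C(3,2) = 63; P = 3/10; answer 3/10

3/10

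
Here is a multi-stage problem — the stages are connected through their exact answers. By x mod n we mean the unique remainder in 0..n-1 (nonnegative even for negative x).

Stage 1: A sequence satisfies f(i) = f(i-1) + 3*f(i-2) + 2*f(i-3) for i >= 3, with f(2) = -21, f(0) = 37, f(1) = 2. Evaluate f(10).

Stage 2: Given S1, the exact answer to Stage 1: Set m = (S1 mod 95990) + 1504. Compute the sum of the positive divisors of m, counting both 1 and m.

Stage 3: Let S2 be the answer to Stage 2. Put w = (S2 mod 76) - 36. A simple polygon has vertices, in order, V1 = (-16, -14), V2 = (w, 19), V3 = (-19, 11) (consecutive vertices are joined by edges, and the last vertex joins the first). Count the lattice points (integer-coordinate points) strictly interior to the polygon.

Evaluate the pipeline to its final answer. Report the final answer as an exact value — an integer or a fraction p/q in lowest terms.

Stage 1: f(3) = 1*(-21) + 3*(2) + 2*(37) = 59; iterating: f(3)=59, f(4)=0, f(5)=135, f(6)=253, f(7)=658, f(8)=1687, f(9)=4167, f(10)=10544; answer 10544
Stage 2: S1 = 10544; m = 12048; 12048 = 2^4 * 3 * 251; sigma = (1 + 2 + 4 + 8 + 16) * (1 + 3) * (1 + 251) = 31 * 4 * 252 = 31248; answer 31248
Stage 3: S2 = 31248; w = -24; cross terms: (-16*19 - -24*-14)=-640, (-24*11 - -19*19)=97, (-19*-14 - -16*11)=442; twice the area = |-101| = 101; area = 101/2; boundary points = 1 + 1 + 1 = 3; strictly interior points = area - boundary/2 + 1 = 50; answer 50

50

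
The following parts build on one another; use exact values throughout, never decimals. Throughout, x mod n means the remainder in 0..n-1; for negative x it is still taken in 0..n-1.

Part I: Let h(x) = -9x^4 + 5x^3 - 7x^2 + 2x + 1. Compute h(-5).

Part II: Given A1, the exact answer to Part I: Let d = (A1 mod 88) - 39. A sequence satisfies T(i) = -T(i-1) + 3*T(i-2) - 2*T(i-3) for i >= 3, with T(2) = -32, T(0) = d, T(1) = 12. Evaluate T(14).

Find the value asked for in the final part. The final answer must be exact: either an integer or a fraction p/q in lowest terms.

-695604

Part I: -9*(-5)^4 + 5*(-5)^3 - 7*(-5)^2 + 2*(-5)^1 + 1 = (-5625) + (-625) + (-175) + (-10) + (1) = -6434; answer -6434
Part II: A1 = -6434; d = 39; T(3) = -1*(-32) + 3*(12) - 2*(39) = -10; iterating: T(3)=-10, T(4)=-110, T(5)=144, T(6)=-454, T(7)=1106, T(8)=-2756, T(9)=6982, T(10)=-17462, T(11)=43920, T(12)=-110270, T(13)=276954, T(14)=-695604; answer -695604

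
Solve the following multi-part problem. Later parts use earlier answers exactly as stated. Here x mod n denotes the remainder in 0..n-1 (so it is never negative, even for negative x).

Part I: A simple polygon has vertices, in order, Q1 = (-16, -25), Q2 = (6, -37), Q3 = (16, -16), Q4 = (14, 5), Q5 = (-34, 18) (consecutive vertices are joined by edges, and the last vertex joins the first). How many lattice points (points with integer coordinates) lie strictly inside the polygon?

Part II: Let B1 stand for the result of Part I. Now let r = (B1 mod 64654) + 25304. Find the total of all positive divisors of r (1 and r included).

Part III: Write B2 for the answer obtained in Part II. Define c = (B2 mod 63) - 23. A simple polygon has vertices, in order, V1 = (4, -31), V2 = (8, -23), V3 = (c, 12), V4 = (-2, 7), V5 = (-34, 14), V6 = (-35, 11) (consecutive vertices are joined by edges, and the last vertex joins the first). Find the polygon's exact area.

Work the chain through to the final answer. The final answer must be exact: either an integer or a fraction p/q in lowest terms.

1673/2

Part I: cross terms: (-16*-37 - 6*-25)=742, (6*-16 - 16*-37)=496, (16*5 - 14*-16)=304, (14*18 - -34*5)=422, (-34*-25 - -16*18)=1138; twice the area = |3102| = 3102; area = 1551; boundary points = 2 + 1 + 1 + 1 + 1 = 6; strictly interior points = area - boundary/2 + 1 = 1549; answer 1549
Part II: B1 = 1549; r = 26853; 26853 = 3 * 8951; sigma = (1 + 3) * (1 + 8951) = 4 * 8952 = 35808; answer 35808
Part III: B2 = 35808; c = 1; cross terms: (4*-23 - 8*-31)=156, (8*12 - 1*-23)=119, (1*7 - -2*12)=31, (-2*14 - -34*7)=210, (-34*11 - -35*14)=116, (-35*-31 - 4*11)=1041; twice the area = |1673| = 1673; area = 1673/2; answer 1673/2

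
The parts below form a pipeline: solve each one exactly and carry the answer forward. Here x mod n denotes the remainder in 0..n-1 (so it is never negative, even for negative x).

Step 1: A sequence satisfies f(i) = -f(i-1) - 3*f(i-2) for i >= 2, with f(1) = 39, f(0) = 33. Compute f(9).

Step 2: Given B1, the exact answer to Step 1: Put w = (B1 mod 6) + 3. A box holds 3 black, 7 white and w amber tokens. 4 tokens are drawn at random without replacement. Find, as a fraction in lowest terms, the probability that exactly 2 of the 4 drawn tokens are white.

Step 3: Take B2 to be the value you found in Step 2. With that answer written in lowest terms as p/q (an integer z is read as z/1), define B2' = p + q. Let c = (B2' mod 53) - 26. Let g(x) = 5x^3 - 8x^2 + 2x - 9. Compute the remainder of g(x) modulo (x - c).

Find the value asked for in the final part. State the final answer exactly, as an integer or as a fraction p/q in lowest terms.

Step 1: f(2) = -1*(39) - 3*(33) = -138; iterating: f(2)=-138, f(3)=21, f(4)=393, f(5)=-456, f(6)=-723, f(7)=2091, f(8)=78, f(9)=-6351; answer -6351
Step 2: B1 = -6351; w = 6; total draws C(16,4) = 1820; favorable C(7,2)*C(9,2) = 756; P = 27/65; answer 27/65
Step 3: B2 = 27/65; threaded value p + q = 92; c = 13; remainder = value at the root: 5*(13)^3 - 8*(13)^2 + 2*(13)^1 - 9 = (10985) + (-1352) + (26) + (-9) = 9650; answer 9650

9650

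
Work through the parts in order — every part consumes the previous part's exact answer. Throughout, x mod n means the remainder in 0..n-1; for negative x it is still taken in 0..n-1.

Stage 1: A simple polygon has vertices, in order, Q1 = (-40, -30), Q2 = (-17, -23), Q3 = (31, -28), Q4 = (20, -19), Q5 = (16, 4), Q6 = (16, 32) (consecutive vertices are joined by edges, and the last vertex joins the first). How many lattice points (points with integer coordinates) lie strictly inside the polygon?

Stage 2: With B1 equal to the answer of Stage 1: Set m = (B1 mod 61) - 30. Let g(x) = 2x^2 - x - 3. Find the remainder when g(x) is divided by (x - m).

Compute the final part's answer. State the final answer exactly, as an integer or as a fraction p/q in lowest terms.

Stage 1: cross terms: (-40*-23 - -17*-30)=410, (-17*-28 - 31*-23)=1189, (31*-19 - 20*-28)=-29, (20*4 - 16*-19)=384, (16*32 - 16*4)=448, (16*-30 - -40*32)=800; twice the area = |3202| = 3202; area = 1601; boundary points = 1 + 1 + 1 + 1 + 28 + 2 = 34; strictly interior points = area - boundary/2 + 1 = 1585; answer 1585
Stage 2: B1 = 1585; m = 30; remainder = value at the root: 2*(30)^2 - 1*(30)^1 - 3 = (1800) + (-30) + (-3) = 1767; answer 1767

1767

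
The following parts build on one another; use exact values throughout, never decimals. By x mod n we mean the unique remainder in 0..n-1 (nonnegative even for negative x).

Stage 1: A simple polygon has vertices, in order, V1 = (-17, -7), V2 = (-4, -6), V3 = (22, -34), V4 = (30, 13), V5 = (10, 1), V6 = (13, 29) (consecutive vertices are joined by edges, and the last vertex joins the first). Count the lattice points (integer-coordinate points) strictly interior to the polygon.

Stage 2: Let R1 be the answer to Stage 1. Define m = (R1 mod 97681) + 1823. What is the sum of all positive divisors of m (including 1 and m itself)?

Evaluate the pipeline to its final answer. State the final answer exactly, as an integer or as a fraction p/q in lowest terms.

5292

Stage 1: cross terms: (-17*-6 - -4*-7)=74, (-4*-34 - 22*-6)=268, (22*13 - 30*-34)=1306, (30*1 - 10*13)=-100, (10*29 - 13*1)=277, (13*-7 - -17*29)=402; twice the area = |2227| = 2227; area = 2227/2; boundary points = 1 + 2 + 1 + 4 + 1 + 6 = 15; strictly interior points = area - boundary/2 + 1 = 1107; answer 1107
Stage 2: R1 = 1107; m = 2930; 2930 = 2 * 5 * 293; sigma = (1 + 2) * (1 + 5) * (1 + 293) = 3 * 6 * 294 = 5292; answer 5292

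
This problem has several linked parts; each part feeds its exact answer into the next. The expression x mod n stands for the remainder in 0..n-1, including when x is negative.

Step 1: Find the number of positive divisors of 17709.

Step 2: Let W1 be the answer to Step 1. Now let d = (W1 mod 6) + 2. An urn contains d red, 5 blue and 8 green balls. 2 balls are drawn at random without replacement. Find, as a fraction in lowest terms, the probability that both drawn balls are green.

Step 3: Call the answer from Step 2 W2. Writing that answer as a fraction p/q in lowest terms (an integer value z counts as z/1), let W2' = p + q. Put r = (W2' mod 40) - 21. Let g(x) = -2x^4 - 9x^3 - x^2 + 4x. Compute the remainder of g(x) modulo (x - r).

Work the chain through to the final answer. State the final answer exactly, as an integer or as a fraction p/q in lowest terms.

-262692

Step 1: 17709 = 3 * 5903; number of divisors = (1+1) * (1+1) = 4; answer 4
Step 2: W1 = 4; d = 6; total draws C(19,2) = 171; favorable C(8,2) = 28; P = 28/171; answer 28/171
Step 3: W2 = 28/171; threaded value p + q = 199; r = 18; remainder = value at the root: -2*(18)^4 - 9*(18)^3 - 1*(18)^2 + 4*(18)^1 = (-209952) + (-52488) + (-324) + (72) = -262692; answer -262692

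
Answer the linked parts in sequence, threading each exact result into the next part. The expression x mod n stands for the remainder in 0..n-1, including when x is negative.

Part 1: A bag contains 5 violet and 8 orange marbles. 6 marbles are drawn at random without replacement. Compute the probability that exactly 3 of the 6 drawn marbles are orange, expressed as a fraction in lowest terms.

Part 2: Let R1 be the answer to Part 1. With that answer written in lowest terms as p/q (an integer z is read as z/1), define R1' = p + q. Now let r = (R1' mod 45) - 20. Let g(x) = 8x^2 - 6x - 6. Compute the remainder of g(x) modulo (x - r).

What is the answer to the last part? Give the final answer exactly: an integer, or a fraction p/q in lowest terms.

588

Part 1: total draws C(13,6) = 1716; favorable C(8,3)*C(5,3) = 560; P = 140/429; answer 140/429
Part 2: R1 = 140/429; threaded value p + q = 569; r = 9; remainder = value at the root: 8*(9)^2 - 6*(9)^1 - 6 = (648) + (-54) + (-6) = 588; answer 588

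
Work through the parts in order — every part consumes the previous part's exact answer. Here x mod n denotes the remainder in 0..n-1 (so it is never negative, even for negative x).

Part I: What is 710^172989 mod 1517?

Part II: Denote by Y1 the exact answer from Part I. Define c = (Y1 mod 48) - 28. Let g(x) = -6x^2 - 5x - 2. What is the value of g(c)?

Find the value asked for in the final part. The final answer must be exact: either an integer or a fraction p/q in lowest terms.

Part I: squarings mod 1517: 710^1=710, 710^2=456, 710^4=107, 710^8=830, 710^16=182, 710^32=1267, 710^64=303, 710^128=789, 710^256=551, 710^512=201, 710^1024=959, 710^2048=379, 710^4096=1043, 710^8192=160, 710^16384=1328, 710^32768=830, 710^65536=182, 710^131072=1267; 710^172989 = 710^1 * 710^4 * 710^8 * 710^16 * 710^32 * 710^128 * 710^256 * 710^512 * 710^8192 * 710^32768 * 710^131072 = 75 (mod 1517); answer 75
Part II: Y1 = 75; c = -1; -6*(-1)^2 - 5*(-1)^1 - 2 = (-6) + (5) + (-2) = -3; answer -3

-3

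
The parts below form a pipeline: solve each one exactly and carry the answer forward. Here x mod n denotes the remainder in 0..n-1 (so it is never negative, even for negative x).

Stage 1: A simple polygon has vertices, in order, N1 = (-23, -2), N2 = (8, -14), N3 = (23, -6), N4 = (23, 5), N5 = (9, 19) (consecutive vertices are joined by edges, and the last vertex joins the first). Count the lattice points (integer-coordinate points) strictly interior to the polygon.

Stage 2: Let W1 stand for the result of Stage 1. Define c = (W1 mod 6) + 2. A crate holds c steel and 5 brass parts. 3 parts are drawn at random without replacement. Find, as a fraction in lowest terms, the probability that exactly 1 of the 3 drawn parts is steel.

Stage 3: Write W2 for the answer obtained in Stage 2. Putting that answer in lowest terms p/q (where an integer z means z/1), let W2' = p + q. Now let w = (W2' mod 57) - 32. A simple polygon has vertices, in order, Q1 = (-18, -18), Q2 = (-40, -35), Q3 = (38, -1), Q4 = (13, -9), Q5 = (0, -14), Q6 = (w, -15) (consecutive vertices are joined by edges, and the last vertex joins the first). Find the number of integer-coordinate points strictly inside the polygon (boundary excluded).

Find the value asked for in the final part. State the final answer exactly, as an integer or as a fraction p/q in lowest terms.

Stage 1: cross terms: (-23*-14 - 8*-2)=338, (8*-6 - 23*-14)=274, (23*5 - 23*-6)=253, (23*19 - 9*5)=392, (9*-2 - -23*19)=419; twice the area = |1676| = 1676; area = 838; boundary points = 1 + 1 + 11 + 14 + 1 = 28; strictly interior points = area - boundary/2 + 1 = 825; answer 825
Stage 2: W1 = 825; c = 5; total draws C(10,3) = 120; favorable C(5,1)*C(5,2) = 50; P = 5/12; answer 5/12
Stage 3: W2 = 5/12; threaded value p + q = 17; w = -15; cross terms: (-18*-35 - -40*-18)=-90, (-40*-1 - 38*-35)=1370, (38*-9 - 13*-1)=-329, (13*-14 - 0*-9)=-182, (0*-15 - -15*-14)=-210, (-15*-18 - -18*-15)=0; twice the area = |559| = 559; area = 559/2; boundary points = 1 + 2 + 1 + 1 + 1 + 3 = 9; strictly interior points = area - boundary/2 + 1 = 276; answer 276

276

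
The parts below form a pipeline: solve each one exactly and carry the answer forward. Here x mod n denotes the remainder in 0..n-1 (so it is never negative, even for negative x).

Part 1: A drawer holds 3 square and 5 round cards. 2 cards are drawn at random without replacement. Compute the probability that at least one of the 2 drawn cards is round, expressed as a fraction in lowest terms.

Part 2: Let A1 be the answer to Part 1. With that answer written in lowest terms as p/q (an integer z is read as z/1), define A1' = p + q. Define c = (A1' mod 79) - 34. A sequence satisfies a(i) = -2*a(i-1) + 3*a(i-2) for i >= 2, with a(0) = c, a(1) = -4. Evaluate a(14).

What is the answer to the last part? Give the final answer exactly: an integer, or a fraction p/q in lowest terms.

Part 1: total draws C(8,2) = 28; complement C(3,2) = 3; favorable 28 - 3 = 25; P = 25/28; answer 25/28
Part 2: A1 = 25/28; threaded value p + q = 53; c = 19; a(2) = -2*(-4) + 3*(19) = 65; iterating: a(2)=65, a(3)=-142, a(4)=479, a(5)=-1384, a(6)=4205, a(7)=-12562, a(8)=37739, a(9)=-113164, a(10)=339545, a(11)=-1018582, a(12)=3055799, a(13)=-9167344, a(14)=27502085; answer 27502085

27502085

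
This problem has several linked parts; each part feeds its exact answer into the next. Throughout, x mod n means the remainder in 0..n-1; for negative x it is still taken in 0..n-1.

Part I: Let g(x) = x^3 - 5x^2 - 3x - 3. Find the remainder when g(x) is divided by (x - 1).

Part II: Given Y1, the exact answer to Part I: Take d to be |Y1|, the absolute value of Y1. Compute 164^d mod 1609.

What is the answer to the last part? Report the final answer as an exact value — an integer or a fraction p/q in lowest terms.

Part I: remainder = value at the root: 1*(1)^3 - 5*(1)^2 - 3*(1)^1 - 3 = (1) + (-5) + (-3) + (-3) = -10; answer -10
Part II: Y1 = -10; d = 10; squarings mod 1609: 164^1=164, 164^2=1152, 164^4=1288, 164^8=65; 164^10 = 164^2 * 164^8 = 866 (mod 1609); answer 866

866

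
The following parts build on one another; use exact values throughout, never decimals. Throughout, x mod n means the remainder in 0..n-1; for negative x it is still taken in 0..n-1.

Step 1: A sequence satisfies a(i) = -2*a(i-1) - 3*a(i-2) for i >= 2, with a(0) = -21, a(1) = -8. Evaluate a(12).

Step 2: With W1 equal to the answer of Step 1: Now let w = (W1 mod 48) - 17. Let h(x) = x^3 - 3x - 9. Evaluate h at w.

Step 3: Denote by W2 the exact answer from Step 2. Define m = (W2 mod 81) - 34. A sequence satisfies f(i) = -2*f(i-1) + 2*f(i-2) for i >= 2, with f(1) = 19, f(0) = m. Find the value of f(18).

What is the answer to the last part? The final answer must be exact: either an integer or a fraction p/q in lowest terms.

Step 1: a(2) = -2*(-8) - 3*(-21) = 79; iterating: a(2)=79, a(3)=-134, a(4)=31, a(5)=340, a(6)=-773, a(7)=526, a(8)=1267, a(9)=-4112, a(10)=4423, a(11)=3490, a(12)=-20249; answer -20249
Step 2: W1 = -20249; w = -10; 1*(-10)^3 - 3*(-10)^1 - 9 = (-1000) + (30) + (-9) = -979; answer -979
Step 3: W2 = -979; m = 40; f(2) = -2*(19) + 2*(40) = 42; iterating: f(2)=42, f(3)=-46, f(4)=176, f(5)=-444, f(6)=1240, f(7)=-3368, f(8)=9216, f(9)=-25168, f(10)=68768, f(11)=-187872, f(12)=513280, f(13)=-1402304, f(14)=3831168, f(15)=-10466944, f(16)=28596224, f(17)=-78126336, f(18)=213445120; answer 213445120

213445120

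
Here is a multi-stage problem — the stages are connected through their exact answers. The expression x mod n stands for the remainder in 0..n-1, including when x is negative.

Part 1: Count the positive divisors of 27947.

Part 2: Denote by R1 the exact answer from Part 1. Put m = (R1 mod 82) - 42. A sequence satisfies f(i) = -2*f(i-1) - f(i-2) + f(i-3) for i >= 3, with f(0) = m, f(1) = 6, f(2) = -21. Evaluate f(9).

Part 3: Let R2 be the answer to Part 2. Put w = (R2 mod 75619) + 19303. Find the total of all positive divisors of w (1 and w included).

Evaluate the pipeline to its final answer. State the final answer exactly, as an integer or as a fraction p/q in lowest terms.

Part 1: 27947 is prime, so its only divisors are 1 and 27947; count = 2; answer 2
Part 2: R1 = 2; m = -40; f(3) = -2*(-21) - 1*(6) + 1*(-40) = -4; iterating: f(3)=-4, f(4)=35, f(5)=-87, f(6)=135, f(7)=-148, f(8)=74, f(9)=135; answer 135
Part 3: R2 = 135; w = 19438; 19438 = 2 * 9719; sigma = (1 + 2) * (1 + 9719) = 3 * 9720 = 29160; answer 29160

29160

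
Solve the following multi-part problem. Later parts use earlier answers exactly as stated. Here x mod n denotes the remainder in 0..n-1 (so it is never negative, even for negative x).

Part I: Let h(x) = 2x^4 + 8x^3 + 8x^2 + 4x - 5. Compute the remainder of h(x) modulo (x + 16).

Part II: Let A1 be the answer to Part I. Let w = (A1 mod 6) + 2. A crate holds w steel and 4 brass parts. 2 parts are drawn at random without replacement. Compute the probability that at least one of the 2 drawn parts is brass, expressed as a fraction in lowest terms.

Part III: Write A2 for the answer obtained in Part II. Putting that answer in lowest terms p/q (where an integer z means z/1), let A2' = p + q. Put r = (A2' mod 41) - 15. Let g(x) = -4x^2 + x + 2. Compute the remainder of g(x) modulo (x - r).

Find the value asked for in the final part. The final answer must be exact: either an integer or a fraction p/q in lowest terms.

-262

Part I: remainder = value at the root: 2*(-16)^4 + 8*(-16)^3 + 8*(-16)^2 + 4*(-16)^1 - 5 = (131072) + (-32768) + (2048) + (-64) + (-5) = 100283; answer 100283
Part II: A1 = 100283; w = 7; total draws C(11,2) = 55; complement C(7,2) = 21; favorable 55 - 21 = 34; P = 34/55; answer 34/55
Part III: A2 = 34/55; threaded value p + q = 89; r = -8; remainder = value at the root: -4*(-8)^2 + 1*(-8)^1 + 2 = (-256) + (-8) + (2) = -262; answer -262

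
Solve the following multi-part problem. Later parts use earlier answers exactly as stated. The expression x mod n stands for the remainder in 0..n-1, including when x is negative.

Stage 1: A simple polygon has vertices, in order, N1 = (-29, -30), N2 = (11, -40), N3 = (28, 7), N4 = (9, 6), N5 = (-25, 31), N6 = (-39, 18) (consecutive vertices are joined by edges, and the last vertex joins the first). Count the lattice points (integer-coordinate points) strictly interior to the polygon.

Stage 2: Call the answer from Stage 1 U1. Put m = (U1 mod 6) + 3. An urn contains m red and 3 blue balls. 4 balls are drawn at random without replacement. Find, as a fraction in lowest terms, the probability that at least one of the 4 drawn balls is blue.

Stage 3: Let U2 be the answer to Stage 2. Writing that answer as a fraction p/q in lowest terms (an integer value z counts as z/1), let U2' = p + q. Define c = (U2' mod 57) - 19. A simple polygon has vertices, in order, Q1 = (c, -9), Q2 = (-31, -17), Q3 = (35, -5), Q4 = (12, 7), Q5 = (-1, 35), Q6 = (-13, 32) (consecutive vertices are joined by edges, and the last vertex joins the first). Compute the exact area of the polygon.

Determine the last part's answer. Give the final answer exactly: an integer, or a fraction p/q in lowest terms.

Stage 1: cross terms: (-29*-40 - 11*-30)=1490, (11*7 - 28*-40)=1197, (28*6 - 9*7)=105, (9*31 - -25*6)=429, (-25*18 - -39*31)=759, (-39*-30 - -29*18)=1692; twice the area = |5672| = 5672; area = 2836; boundary points = 10 + 1 + 1 + 1 + 1 + 2 = 16; strictly interior points = area - boundary/2 + 1 = 2829; answer 2829
Stage 2: U1 = 2829; m = 6; total draws C(9,4) = 126; complement C(6,4) = 15; favorable 126 - 15 = 111; P = 37/42; answer 37/42
Stage 3: U2 = 37/42; threaded value p + q = 79; c = 3; cross terms: (3*-17 - -31*-9)=-330, (-31*-5 - 35*-17)=750, (35*7 - 12*-5)=305, (12*35 - -1*7)=427, (-1*32 - -13*35)=423, (-13*-9 - 3*32)=21; twice the area = |1596| = 1596; area = 798; answer 798

798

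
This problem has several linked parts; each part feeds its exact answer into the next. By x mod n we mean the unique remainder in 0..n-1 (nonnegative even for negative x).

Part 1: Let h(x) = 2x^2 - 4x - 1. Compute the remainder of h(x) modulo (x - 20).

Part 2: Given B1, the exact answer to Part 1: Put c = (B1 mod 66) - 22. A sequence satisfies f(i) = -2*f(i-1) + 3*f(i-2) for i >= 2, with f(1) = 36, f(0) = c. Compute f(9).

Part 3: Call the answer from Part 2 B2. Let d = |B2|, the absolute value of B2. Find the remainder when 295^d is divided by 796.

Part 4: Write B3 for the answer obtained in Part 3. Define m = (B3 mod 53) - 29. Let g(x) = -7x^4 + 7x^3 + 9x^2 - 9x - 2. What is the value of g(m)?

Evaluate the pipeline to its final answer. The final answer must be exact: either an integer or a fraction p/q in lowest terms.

-4448950

Part 1: remainder = value at the root: 2*(20)^2 - 4*(20)^1 - 1 = (800) + (-80) + (-1) = 719; answer 719
Part 2: B1 = 719; c = 37; f(2) = -2*(36) + 3*(37) = 39; iterating: f(2)=39, f(3)=30, f(4)=57, f(5)=-24, f(6)=219, f(7)=-510, f(8)=1677, f(9)=-4884; answer -4884
Part 3: B2 = -4884; d = 4884; squarings mod 796: 295^1=295, 295^2=261, 295^4=461, 295^8=785, 295^16=121, 295^32=313, 295^64=61, 295^128=537, 295^256=217, 295^512=125, 295^1024=501, 295^2048=261, 295^4096=461; 295^4884 = 295^4 * 295^16 * 295^256 * 295^512 * 295^4096 = 1 (mod 796); answer 1
Part 4: B3 = 1; m = -28; -7*(-28)^4 + 7*(-28)^3 + 9*(-28)^2 - 9*(-28)^1 - 2 = (-4302592) + (-153664) + (7056) + (252) + (-2) = -4448950; answer -4448950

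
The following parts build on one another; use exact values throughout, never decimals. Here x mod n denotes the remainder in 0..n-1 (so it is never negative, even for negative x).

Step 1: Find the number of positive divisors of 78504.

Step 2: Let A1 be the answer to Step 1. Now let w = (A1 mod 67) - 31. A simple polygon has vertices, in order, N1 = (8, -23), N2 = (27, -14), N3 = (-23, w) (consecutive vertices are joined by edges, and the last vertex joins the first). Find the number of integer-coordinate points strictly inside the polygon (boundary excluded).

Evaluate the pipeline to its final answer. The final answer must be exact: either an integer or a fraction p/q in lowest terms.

215

Step 1: 78504 = 2^3 * 3 * 3271; number of divisors = (3+1) * (1+1) * (1+1) = 16; answer 16
Step 2: A1 = 16; w = -15; cross terms: (8*-14 - 27*-23)=509, (27*-15 - -23*-14)=-727, (-23*-23 - 8*-15)=649; twice the area = |431| = 431; area = 431/2; boundary points = 1 + 1 + 1 = 3; strictly interior points = area - boundary/2 + 1 = 215; answer 215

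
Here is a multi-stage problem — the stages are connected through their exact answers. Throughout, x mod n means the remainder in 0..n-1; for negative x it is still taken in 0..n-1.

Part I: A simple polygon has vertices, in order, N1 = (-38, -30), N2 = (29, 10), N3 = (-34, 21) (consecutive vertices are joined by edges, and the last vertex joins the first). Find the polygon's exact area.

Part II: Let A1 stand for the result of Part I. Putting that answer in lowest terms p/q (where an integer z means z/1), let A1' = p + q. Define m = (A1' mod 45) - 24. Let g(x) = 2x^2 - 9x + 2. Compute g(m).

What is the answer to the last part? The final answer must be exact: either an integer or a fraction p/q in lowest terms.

Part I: cross terms: (-38*10 - 29*-30)=490, (29*21 - -34*10)=949, (-34*-30 - -38*21)=1818; twice the area = |3257| = 3257; area = 3257/2; answer 3257/2
Part II: A1 = 3257/2; threaded value p + q = 3259; m = -5; 2*(-5)^2 - 9*(-5)^1 + 2 = (50) + (45) + (2) = 97; answer 97

97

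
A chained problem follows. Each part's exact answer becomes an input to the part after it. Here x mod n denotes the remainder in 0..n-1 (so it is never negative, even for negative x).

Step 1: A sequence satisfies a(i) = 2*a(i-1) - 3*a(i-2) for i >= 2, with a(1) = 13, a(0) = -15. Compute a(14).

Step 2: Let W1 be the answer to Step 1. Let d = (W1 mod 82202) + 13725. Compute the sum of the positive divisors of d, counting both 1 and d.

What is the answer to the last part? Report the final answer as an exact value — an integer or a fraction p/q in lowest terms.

39144

Step 1: a(2) = 2*(13) - 3*(-15) = 71; iterating: a(2)=71, a(3)=103, a(4)=-7, a(5)=-323, a(6)=-625, a(7)=-281, a(8)=1313, a(9)=3469, a(10)=2999, a(11)=-4409, a(12)=-17815, a(13)=-22403, a(14)=8639; answer 8639
Step 2: W1 = 8639; d = 22364; 22364 = 2^2 * 5591; sigma = (1 + 2 + 4) * (1 + 5591) = 7 * 5592 = 39144; answer 39144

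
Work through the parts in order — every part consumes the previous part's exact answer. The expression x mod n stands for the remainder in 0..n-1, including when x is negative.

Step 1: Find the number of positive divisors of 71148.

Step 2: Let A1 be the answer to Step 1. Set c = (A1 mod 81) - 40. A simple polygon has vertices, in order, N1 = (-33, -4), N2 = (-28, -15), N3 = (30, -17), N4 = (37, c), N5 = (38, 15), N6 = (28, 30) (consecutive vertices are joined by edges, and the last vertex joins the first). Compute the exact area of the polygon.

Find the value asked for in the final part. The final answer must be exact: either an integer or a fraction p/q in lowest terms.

Step 1: 71148 = 2^2 * 3 * 7^2 * 11^2; number of divisors = (2+1) * (1+1) * (2+1) * (2+1) = 54; answer 54
Step 2: A1 = 54; c = 14; cross terms: (-33*-15 - -28*-4)=383, (-28*-17 - 30*-15)=926, (30*14 - 37*-17)=1049, (37*15 - 38*14)=23, (38*30 - 28*15)=720, (28*-4 - -33*30)=878; twice the area = |3979| = 3979; area = 3979/2; answer 3979/2

3979/2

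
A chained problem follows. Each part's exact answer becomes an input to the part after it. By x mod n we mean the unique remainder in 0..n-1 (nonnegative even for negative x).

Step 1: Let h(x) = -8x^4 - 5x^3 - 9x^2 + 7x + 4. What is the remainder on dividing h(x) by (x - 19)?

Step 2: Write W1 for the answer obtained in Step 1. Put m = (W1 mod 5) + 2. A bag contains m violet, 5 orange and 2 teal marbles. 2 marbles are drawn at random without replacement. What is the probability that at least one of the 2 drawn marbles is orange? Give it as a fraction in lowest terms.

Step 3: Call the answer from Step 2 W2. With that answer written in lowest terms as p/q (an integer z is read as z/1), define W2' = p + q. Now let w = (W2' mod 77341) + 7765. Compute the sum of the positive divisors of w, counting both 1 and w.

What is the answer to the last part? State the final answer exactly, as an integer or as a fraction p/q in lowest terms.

Step 1: remainder = value at the root: -8*(19)^4 - 5*(19)^3 - 9*(19)^2 + 7*(19)^1 + 4 = (-1042568) + (-34295) + (-3249) + (133) + (4) = -1079975; answer -1079975
Step 2: W1 = -1079975; m = 2; total draws C(9,2) = 36; complement C(4,2) = 6; favorable 36 - 6 = 30; P = 5/6; answer 5/6
Step 3: W2 = 5/6; threaded value p + q = 11; w = 7776; 7776 = 2^5 * 3^5; sigma = (1 + 2 + 4 + 8 + 16 + 32) * (1 + 3 + 9 + 27 + 81 + 243) = 63 * 364 = 22932; answer 22932

22932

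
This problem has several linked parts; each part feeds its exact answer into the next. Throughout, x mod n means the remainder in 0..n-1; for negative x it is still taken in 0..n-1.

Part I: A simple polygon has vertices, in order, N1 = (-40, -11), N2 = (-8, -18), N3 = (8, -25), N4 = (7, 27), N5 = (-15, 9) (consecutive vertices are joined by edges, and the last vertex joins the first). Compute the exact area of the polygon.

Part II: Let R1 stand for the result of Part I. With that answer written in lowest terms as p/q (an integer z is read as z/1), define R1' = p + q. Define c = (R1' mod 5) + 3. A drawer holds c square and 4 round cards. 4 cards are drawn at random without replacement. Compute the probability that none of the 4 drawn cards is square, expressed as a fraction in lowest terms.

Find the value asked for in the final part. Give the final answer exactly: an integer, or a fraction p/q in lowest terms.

Part I: cross terms: (-40*-18 - -8*-11)=632, (-8*-25 - 8*-18)=344, (8*27 - 7*-25)=391, (7*9 - -15*27)=468, (-15*-11 - -40*9)=525; twice the area = |2360| = 2360; area = 1180; answer 1180
Part II: R1 = 1180; threaded value p + q = 1181; c = 4; total draws C(8,4) = 70; favorable C(4,4) = 1; P = 1/70; answer 1/70

1/70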